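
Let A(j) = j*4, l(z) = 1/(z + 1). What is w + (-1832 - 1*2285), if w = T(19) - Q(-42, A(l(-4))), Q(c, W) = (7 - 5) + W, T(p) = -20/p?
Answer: -234767/57 ≈ -4118.7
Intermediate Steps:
l(z) = 1/(1 + z)
A(j) = 4*j
Q(c, W) = 2 + W
w = -98/57 (w = -20/19 - (2 + 4/(1 - 4)) = -20*1/19 - (2 + 4/(-3)) = -20/19 - (2 + 4*(-⅓)) = -20/19 - (2 - 4/3) = -20/19 - 1*⅔ = -20/19 - ⅔ = -98/57 ≈ -1.7193)
w + (-1832 - 1*2285) = -98/57 + (-1832 - 1*2285) = -98/57 + (-1832 - 2285) = -98/57 - 4117 = -234767/57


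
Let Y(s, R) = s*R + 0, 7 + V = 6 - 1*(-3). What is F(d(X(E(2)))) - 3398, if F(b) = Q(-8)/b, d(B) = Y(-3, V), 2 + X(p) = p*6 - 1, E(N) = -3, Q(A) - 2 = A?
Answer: -3397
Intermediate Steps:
Q(A) = 2 + A
V = 2 (V = -7 + (6 - 1*(-3)) = -7 + (6 + 3) = -7 + 9 = 2)
X(p) = -3 + 6*p (X(p) = -2 + (p*6 - 1) = -2 + (6*p - 1) = -2 + (-1 + 6*p) = -3 + 6*p)
Y(s, R) = R*s (Y(s, R) = R*s + 0 = R*s)
d(B) = -6 (d(B) = 2*(-3) = -6)
F(b) = -6/b (F(b) = (2 - 8)/b = -6/b)
F(d(X(E(2)))) - 3398 = -6/(-6) - 3398 = -6*(-⅙) - 3398 = 1 - 3398 = -3397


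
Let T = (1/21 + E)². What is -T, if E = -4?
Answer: -6889/441 ≈ -15.621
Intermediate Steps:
T = 6889/441 (T = (1/21 - 4)² = (-83/21)² = 6889/441 ≈ 15.621)
-T = -1*6889/441 = -6889/441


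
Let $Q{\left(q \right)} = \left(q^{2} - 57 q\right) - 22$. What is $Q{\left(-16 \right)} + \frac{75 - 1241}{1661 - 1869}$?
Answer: $\frac{119767}{104} \approx 1151.6$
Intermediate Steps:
$Q{\left(q \right)} = -22 + q^{2} - 57 q$
$Q{\left(-16 \right)} + \frac{75 - 1241}{1661 - 1869} = \left(-22 + \left(-16\right)^{2} - -912\right) + \frac{75 - 1241}{1661 - 1869} = \left(-22 + 256 + 912\right) - \frac{1166}{-208} = 1146 - - \frac{583}{104} = 1146 + \frac{583}{104} = \frac{119767}{104}$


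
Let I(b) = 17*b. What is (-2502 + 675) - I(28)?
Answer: -2303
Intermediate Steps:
(-2502 + 675) - I(28) = (-2502 + 675) - 17*28 = -1827 - 1*476 = -1827 - 476 = -2303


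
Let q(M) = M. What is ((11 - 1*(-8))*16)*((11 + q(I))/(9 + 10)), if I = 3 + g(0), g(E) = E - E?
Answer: 224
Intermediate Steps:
g(E) = 0
I = 3 (I = 3 + 0 = 3)
((11 - 1*(-8))*16)*((11 + q(I))/(9 + 10)) = ((11 - 1*(-8))*16)*((11 + 3)/(9 + 10)) = ((11 + 8)*16)*(14/19) = (19*16)*(14*(1/19)) = 304*(14/19) = 224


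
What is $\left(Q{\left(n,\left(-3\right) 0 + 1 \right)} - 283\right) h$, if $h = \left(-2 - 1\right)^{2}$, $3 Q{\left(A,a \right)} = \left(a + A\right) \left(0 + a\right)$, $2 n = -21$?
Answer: $- \frac{5151}{2} \approx -2575.5$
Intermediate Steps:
$n = - \frac{21}{2}$ ($n = \frac{1}{2} \left(-21\right) = - \frac{21}{2} \approx -10.5$)
$Q{\left(A,a \right)} = \frac{a \left(A + a\right)}{3}$ ($Q{\left(A,a \right)} = \frac{\left(a + A\right) \left(0 + a\right)}{3} = \frac{\left(A + a\right) a}{3} = \frac{a \left(A + a\right)}{3}$)
$h = 9$ ($h = \left(-3\right)^{2} = 9$)
$\left(Q{\left(n,\left(-3\right) 0 + 1 \right)} - 283\right) h = \left(\frac{\left(\left(-3\right) 0 + 1\right) \left(- \frac{21}{2} + \left(\left(-3\right) 0 + 1\right)\right)}{3} - 283\right) 9 = \left(\frac{\left(0 + 1\right) \left(- \frac{21}{2} + \left(0 + 1\right)\right)}{3} - 283\right) 9 = \left(\frac{1}{3} \cdot 1 \left(- \frac{21}{2} + 1\right) - 283\right) 9 = \left(\frac{1}{3} \cdot 1 \left(- \frac{19}{2}\right) - 283\right) 9 = \left(- \frac{19}{6} - 283\right) 9 = \left(- \frac{1717}{6}\right) 9 = - \frac{5151}{2}$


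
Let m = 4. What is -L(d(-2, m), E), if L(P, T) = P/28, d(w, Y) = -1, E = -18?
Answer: 1/28 ≈ 0.035714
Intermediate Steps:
L(P, T) = P/28 (L(P, T) = P*(1/28) = P/28)
-L(d(-2, m), E) = -(-1)/28 = -1*(-1/28) = 1/28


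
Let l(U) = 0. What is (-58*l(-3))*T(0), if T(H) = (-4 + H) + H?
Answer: 0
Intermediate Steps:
T(H) = -4 + 2*H
(-58*l(-3))*T(0) = (-58*0)*(-4 + 2*0) = 0*(-4 + 0) = 0*(-4) = 0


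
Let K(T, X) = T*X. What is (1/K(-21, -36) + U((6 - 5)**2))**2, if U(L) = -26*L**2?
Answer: 386319025/571536 ≈ 675.93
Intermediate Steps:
(1/K(-21, -36) + U((6 - 5)**2))**2 = (1/(-21*(-36)) - 26*(6 - 5)**4)**2 = (1/756 - 26*(1**2)**2)**2 = (1/756 - 26*1**2)**2 = (1/756 - 26*1)**2 = (1/756 - 26)**2 = (-19655/756)**2 = 386319025/571536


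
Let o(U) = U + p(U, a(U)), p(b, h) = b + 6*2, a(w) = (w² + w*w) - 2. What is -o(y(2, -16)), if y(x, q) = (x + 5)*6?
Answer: -96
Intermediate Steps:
a(w) = -2 + 2*w² (a(w) = (w² + w²) - 2 = 2*w² - 2 = -2 + 2*w²)
p(b, h) = 12 + b (p(b, h) = b + 12 = 12 + b)
y(x, q) = 30 + 6*x (y(x, q) = (5 + x)*6 = 30 + 6*x)
o(U) = 12 + 2*U (o(U) = U + (12 + U) = 12 + 2*U)
-o(y(2, -16)) = -(12 + 2*(30 + 6*2)) = -(12 + 2*(30 + 12)) = -(12 + 2*42) = -(12 + 84) = -1*96 = -96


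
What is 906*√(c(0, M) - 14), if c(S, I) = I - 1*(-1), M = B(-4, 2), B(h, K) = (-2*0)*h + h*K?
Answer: 906*I*√21 ≈ 4151.8*I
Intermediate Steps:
B(h, K) = K*h (B(h, K) = 0*h + K*h = 0 + K*h = K*h)
M = -8 (M = 2*(-4) = -8)
c(S, I) = 1 + I (c(S, I) = I + 1 = 1 + I)
906*√(c(0, M) - 14) = 906*√((1 - 8) - 14) = 906*√(-7 - 14) = 906*√(-21) = 906*(I*√21) = 906*I*√21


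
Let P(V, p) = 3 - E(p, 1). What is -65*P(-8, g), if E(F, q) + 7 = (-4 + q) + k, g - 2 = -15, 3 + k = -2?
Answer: -1170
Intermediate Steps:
k = -5 (k = -3 - 2 = -5)
g = -13 (g = 2 - 15 = -13)
E(F, q) = -16 + q (E(F, q) = -7 + ((-4 + q) - 5) = -7 + (-9 + q) = -16 + q)
P(V, p) = 18 (P(V, p) = 3 - (-16 + 1) = 3 - 1*(-15) = 3 + 15 = 18)
-65*P(-8, g) = -65*18 = -1170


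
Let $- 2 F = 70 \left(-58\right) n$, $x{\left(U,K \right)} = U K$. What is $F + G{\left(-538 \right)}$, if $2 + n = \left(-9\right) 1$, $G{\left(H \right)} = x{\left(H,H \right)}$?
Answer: $267114$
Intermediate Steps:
$x{\left(U,K \right)} = K U$
$G{\left(H \right)} = H^{2}$ ($G{\left(H \right)} = H H = H^{2}$)
$n = -11$ ($n = -2 - 9 = -11$)
$F = -22330$ ($F = - \frac{70 \left(-58\right) \left(-11\right)}{2} = - \frac{\left(-4060\right) \left(-11\right)}{2} = \left(- \frac{1}{2}\right) 44660 = -22330$)
$F + G{\left(-538 \right)} = -22330 + \left(-538\right)^{2} = -22330 + 289444 = 267114$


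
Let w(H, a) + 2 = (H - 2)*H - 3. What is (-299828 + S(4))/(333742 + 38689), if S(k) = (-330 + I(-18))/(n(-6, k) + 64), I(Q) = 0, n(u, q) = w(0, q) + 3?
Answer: -9294833/11545361 ≈ -0.80507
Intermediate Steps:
w(H, a) = -5 + H*(-2 + H) (w(H, a) = -2 + ((H - 2)*H - 3) = -2 + ((-2 + H)*H - 3) = -2 + (H*(-2 + H) - 3) = -2 + (-3 + H*(-2 + H)) = -5 + H*(-2 + H))
n(u, q) = -2 (n(u, q) = (-5 + 0² - 2*0) + 3 = (-5 + 0 + 0) + 3 = -5 + 3 = -2)
S(k) = -165/31 (S(k) = (-330 + 0)/(-2 + 64) = -330/62 = -330*1/62 = -165/31)
(-299828 + S(4))/(333742 + 38689) = (-299828 - 165/31)/(333742 + 38689) = -9294833/31/372431 = -9294833/31*1/372431 = -9294833/11545361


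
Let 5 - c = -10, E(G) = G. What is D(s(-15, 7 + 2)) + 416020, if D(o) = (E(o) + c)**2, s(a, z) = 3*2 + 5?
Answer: 416696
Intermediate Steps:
c = 15 (c = 5 - 1*(-10) = 5 + 10 = 15)
s(a, z) = 11 (s(a, z) = 6 + 5 = 11)
D(o) = (15 + o)**2 (D(o) = (o + 15)**2 = (15 + o)**2)
D(s(-15, 7 + 2)) + 416020 = (15 + 11)**2 + 416020 = 26**2 + 416020 = 676 + 416020 = 416696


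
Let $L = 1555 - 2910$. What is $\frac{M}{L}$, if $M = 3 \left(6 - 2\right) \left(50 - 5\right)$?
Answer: $- \frac{108}{271} \approx -0.39852$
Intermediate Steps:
$L = -1355$ ($L = 1555 - 2910 = -1355$)
$M = 540$ ($M = 3 \cdot 4 \cdot 45 = 12 \cdot 45 = 540$)
$\frac{M}{L} = \frac{540}{-1355} = 540 \left(- \frac{1}{1355}\right) = - \frac{108}{271}$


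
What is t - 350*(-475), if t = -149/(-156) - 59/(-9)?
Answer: 77808515/468 ≈ 1.6626e+5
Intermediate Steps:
t = 3515/468 (t = -149*(-1/156) - 59*(-1/9) = 149/156 + 59/9 = 3515/468 ≈ 7.5107)
t - 350*(-475) = 3515/468 - 350*(-475) = 3515/468 + 166250 = 77808515/468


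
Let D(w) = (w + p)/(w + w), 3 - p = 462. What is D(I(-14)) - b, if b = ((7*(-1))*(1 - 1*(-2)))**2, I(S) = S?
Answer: -11875/28 ≈ -424.11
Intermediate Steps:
p = -459 (p = 3 - 1*462 = 3 - 462 = -459)
D(w) = (-459 + w)/(2*w) (D(w) = (w - 459)/(w + w) = (-459 + w)/((2*w)) = (-459 + w)*(1/(2*w)) = (-459 + w)/(2*w))
b = 441 (b = (-7*(1 + 2))**2 = (-7*3)**2 = (-21)**2 = 441)
D(I(-14)) - b = (1/2)*(-459 - 14)/(-14) - 1*441 = (1/2)*(-1/14)*(-473) - 441 = 473/28 - 441 = -11875/28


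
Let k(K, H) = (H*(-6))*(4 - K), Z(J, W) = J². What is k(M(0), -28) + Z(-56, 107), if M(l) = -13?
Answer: 5992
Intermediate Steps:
k(K, H) = -6*H*(4 - K) (k(K, H) = (-6*H)*(4 - K) = -6*H*(4 - K))
k(M(0), -28) + Z(-56, 107) = 6*(-28)*(-4 - 13) + (-56)² = 6*(-28)*(-17) + 3136 = 2856 + 3136 = 5992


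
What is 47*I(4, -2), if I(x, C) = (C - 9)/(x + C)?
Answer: -517/2 ≈ -258.50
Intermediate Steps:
I(x, C) = (-9 + C)/(C + x)
47*I(4, -2) = 47*((-9 - 2)/(-2 + 4)) = 47*(-11/2) = -517/2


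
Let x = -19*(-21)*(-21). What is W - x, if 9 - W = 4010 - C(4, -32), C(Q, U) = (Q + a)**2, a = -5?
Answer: 4379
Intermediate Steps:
C(Q, U) = (-5 + Q)**2 (C(Q, U) = (Q - 5)**2 = (-5 + Q)**2)
W = -4000 (W = 9 - (4010 - (-5 + 4)**2) = 9 - (4010 - 1*(-1)**2) = 9 - (4010 - 1*1) = 9 - (4010 - 1) = 9 - 1*4009 = 9 - 4009 = -4000)
x = -8379 (x = 399*(-21) = -8379)
W - x = -4000 - 1*(-8379) = -4000 + 8379 = 4379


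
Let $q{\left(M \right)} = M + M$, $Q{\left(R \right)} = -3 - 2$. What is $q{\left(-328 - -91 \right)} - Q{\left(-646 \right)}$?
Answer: $-469$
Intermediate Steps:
$Q{\left(R \right)} = -5$ ($Q{\left(R \right)} = -3 - 2 = -5$)
$q{\left(M \right)} = 2 M$
$q{\left(-328 - -91 \right)} - Q{\left(-646 \right)} = 2 \left(-328 - -91\right) - -5 = 2 \left(-328 + 91\right) + 5 = 2 \left(-237\right) + 5 = -474 + 5 = -469$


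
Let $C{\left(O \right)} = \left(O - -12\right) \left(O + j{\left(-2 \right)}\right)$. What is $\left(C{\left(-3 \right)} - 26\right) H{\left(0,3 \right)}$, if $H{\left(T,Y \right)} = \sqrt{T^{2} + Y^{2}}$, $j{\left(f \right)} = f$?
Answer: $-213$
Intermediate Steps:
$C{\left(O \right)} = \left(-2 + O\right) \left(12 + O\right)$ ($C{\left(O \right)} = \left(O - -12\right) \left(O - 2\right) = \left(O + 12\right) \left(-2 + O\right) = \left(12 + O\right) \left(-2 + O\right) = \left(-2 + O\right) \left(12 + O\right)$)
$\left(C{\left(-3 \right)} - 26\right) H{\left(0,3 \right)} = \left(\left(-24 + \left(-3\right)^{2} + 10 \left(-3\right)\right) - 26\right) \sqrt{0^{2} + 3^{2}} = \left(\left(-24 + 9 - 30\right) - 26\right) \sqrt{0 + 9} = \left(-45 - 26\right) \sqrt{9} = \left(-71\right) 3 = -213$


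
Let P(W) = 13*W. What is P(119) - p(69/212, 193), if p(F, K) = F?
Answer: 327895/212 ≈ 1546.7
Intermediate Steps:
P(119) - p(69/212, 193) = 13*119 - 69/212 = 1547 - 69/212 = 327895/212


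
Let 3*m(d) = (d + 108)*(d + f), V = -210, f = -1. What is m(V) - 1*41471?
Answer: -34297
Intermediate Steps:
m(d) = (-1 + d)*(108 + d)/3 (m(d) = ((d + 108)*(d - 1))/3 = ((108 + d)*(-1 + d))/3 = ((-1 + d)*(108 + d))/3 = (-1 + d)*(108 + d)/3)
m(V) - 1*41471 = (-36 + (⅓)*(-210)² + (107/3)*(-210)) - 1*41471 = (-36 + (⅓)*44100 - 7490) - 41471 = (-36 + 14700 - 7490) - 41471 = 7174 - 41471 = -34297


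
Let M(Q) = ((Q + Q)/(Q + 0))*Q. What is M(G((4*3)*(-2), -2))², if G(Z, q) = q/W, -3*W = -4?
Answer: 9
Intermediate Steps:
W = 4/3 (W = -⅓*(-4) = 4/3 ≈ 1.3333)
G(Z, q) = 3*q/4 (G(Z, q) = q/(4/3) = q*(¾) = 3*q/4)
M(Q) = 2*Q (M(Q) = ((2*Q)/Q)*Q = 2*Q)
M(G((4*3)*(-2), -2))² = (2*((¾)*(-2)))² = (2*(-3/2))² = (-3)² = 9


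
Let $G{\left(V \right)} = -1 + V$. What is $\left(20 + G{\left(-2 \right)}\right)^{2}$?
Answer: $289$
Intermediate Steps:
$\left(20 + G{\left(-2 \right)}\right)^{2} = \left(20 - 3\right)^{2} = 17^{2} = 289$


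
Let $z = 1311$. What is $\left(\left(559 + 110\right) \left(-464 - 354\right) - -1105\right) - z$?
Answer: $-547448$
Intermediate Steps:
$\left(\left(559 + 110\right) \left(-464 - 354\right) - -1105\right) - z = \left(\left(559 + 110\right) \left(-464 - 354\right) - -1105\right) - 1311 = \left(669 \left(-818\right) + 1105\right) - 1311 = \left(-547242 + 1105\right) - 1311 = -546137 - 1311 = -547448$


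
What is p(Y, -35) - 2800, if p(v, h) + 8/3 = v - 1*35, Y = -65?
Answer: -8708/3 ≈ -2902.7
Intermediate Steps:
p(v, h) = -113/3 + v (p(v, h) = -8/3 + (v - 1*35) = -8/3 + (v - 35) = -8/3 + (-35 + v) = -113/3 + v)
p(Y, -35) - 2800 = (-113/3 - 65) - 2800 = -308/3 - 2800 = -8708/3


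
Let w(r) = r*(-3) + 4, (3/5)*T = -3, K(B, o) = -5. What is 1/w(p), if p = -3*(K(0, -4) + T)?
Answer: -1/86 ≈ -0.011628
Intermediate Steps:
T = -5 (T = (5/3)*(-3) = -5)
p = 30 (p = -3*(-5 - 5) = -3*(-10) = 30)
w(r) = 4 - 3*r (w(r) = -3*r + 4 = 4 - 3*r)
1/w(p) = 1/(4 - 3*30) = 1/(4 - 90) = 1/(-86) = -1/86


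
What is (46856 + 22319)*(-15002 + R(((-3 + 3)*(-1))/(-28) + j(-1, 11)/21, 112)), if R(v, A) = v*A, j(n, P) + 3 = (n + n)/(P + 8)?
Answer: -59217812150/57 ≈ -1.0389e+9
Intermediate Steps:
j(n, P) = -3 + 2*n/(8 + P) (j(n, P) = -3 + (n + n)/(P + 8) = -3 + (2*n)/(8 + P) = -3 + 2*n/(8 + P))
R(v, A) = A*v
(46856 + 22319)*(-15002 + R(((-3 + 3)*(-1))/(-28) + j(-1, 11)/21, 112)) = (46856 + 22319)*(-15002 + 112*(((-3 + 3)*(-1))/(-28) + ((-24 - 3*11 + 2*(-1))/(8 + 11))/21)) = 69175*(-15002 + 112*((0*(-1))*(-1/28) + ((-24 - 33 - 2)/19)*(1/21))) = 69175*(-15002 + 112*(0*(-1/28) + ((1/19)*(-59))*(1/21))) = 69175*(-15002 + 112*(0 - 59/19*1/21)) = 69175*(-15002 + 112*(0 - 59/399)) = 69175*(-15002 + 112*(-59/399)) = 69175*(-15002 - 944/57) = 69175*(-856058/57) = -59217812150/57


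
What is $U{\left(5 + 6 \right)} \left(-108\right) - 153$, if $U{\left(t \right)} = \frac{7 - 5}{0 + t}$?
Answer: $- \frac{1899}{11} \approx -172.64$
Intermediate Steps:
$U{\left(t \right)} = \frac{2}{t}$
$U{\left(5 + 6 \right)} \left(-108\right) - 153 = \frac{2}{5 + 6} \left(-108\right) - 153 = \frac{2}{11} \left(-108\right) - 153 = - \frac{216}{11} - 153 = - \frac{1899}{11}$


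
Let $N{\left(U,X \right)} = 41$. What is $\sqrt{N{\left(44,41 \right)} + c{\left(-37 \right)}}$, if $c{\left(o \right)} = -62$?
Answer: $i \sqrt{21} \approx 4.5826 i$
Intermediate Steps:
$\sqrt{N{\left(44,41 \right)} + c{\left(-37 \right)}} = \sqrt{41 - 62} = \sqrt{-21} = i \sqrt{21}$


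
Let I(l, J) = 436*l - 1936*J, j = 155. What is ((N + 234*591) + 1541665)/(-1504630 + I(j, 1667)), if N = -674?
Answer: -1679285/4664362 ≈ -0.36002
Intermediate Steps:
I(l, J) = -1936*J + 436*l
((N + 234*591) + 1541665)/(-1504630 + I(j, 1667)) = ((-674 + 234*591) + 1541665)/(-1504630 + (-1936*1667 + 436*155)) = ((-674 + 138294) + 1541665)/(-1504630 + (-3227312 + 67580)) = (137620 + 1541665)/(-1504630 - 3159732) = 1679285/(-4664362) = 1679285*(-1/4664362) = -1679285/4664362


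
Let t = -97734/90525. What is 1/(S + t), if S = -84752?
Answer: -30175/2557424178 ≈ -1.1799e-5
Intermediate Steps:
t = -32578/30175 (t = -97734*1/90525 = -32578/30175 ≈ -1.0796)
1/(S + t) = 1/(-84752 - 32578/30175) = 1/(-2557424178/30175) = -30175/2557424178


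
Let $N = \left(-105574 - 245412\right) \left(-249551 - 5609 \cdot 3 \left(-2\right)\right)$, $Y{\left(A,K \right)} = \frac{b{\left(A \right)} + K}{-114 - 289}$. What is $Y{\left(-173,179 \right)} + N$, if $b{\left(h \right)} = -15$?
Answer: $\frac{30538060249962}{403} \approx 7.5777 \cdot 10^{10}$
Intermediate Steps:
$Y{\left(A,K \right)} = \frac{15}{403} - \frac{K}{403}$ ($Y{\left(A,K \right)} = \frac{-15 + K}{-114 - 289} = \frac{-15 + K}{-403} = \left(-15 + K\right) \left(- \frac{1}{403}\right) = \frac{15}{403} - \frac{K}{403}$)
$N = 75776824442$ ($N = - 350986 \left(-249551 - -33654\right) = - 350986 \left(-249551 + 33654\right) = \left(-350986\right) \left(-215897\right) = 75776824442$)
$Y{\left(-173,179 \right)} + N = \left(\frac{15}{403} - \frac{179}{403}\right) + 75776824442 = - \frac{164}{403} + 75776824442 = \frac{30538060249962}{403}$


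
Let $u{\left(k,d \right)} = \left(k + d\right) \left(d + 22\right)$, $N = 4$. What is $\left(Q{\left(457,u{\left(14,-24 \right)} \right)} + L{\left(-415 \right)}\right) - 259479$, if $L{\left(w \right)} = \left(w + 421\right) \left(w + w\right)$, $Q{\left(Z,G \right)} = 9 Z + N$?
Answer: $-260342$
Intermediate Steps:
$u{\left(k,d \right)} = \left(22 + d\right) \left(d + k\right)$ ($u{\left(k,d \right)} = \left(d + k\right) \left(22 + d\right) = \left(22 + d\right) \left(d + k\right)$)
$Q{\left(Z,G \right)} = 4 + 9 Z$ ($Q{\left(Z,G \right)} = 9 Z + 4 = 4 + 9 Z$)
$L{\left(w \right)} = 2 w \left(421 + w\right)$ ($L{\left(w \right)} = \left(421 + w\right) 2 w = 2 w \left(421 + w\right)$)
$\left(Q{\left(457,u{\left(14,-24 \right)} \right)} + L{\left(-415 \right)}\right) - 259479 = \left(\left(4 + 9 \cdot 457\right) + 2 \left(-415\right) \left(421 - 415\right)\right) - 259479 = \left(\left(4 + 4113\right) + 2 \left(-415\right) 6\right) - 259479 = \left(4117 - 4980\right) - 259479 = -863 - 259479 = -260342$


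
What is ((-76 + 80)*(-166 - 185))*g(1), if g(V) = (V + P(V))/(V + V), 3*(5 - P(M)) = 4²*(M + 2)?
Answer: 7020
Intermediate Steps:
P(M) = -17/3 - 16*M/3 (P(M) = 5 - 4²*(M + 2)/3 = 5 - 16*(2 + M)/3 = 5 - (32 + 16*M)/3 = 5 + (-32/3 - 16*M/3) = -17/3 - 16*M/3)
g(V) = (-17/3 - 13*V/3)/(2*V) (g(V) = (V + (-17/3 - 16*V/3))/(V + V) = (-17/3 - 13*V/3)/((2*V)) = (-17/3 - 13*V/3)*(1/(2*V)) = (-17/3 - 13*V/3)/(2*V))
((-76 + 80)*(-166 - 185))*g(1) = ((-76 + 80)*(-166 - 185))*((⅙)*(-17 - 13*1)/1) = (4*(-351))*((⅙)*1*(-17 - 13)) = -234*(-30) = -1404*(-5) = 7020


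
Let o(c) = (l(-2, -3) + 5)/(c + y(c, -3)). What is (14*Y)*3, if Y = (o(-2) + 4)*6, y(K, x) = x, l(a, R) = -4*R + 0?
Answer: 756/5 ≈ 151.20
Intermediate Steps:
l(a, R) = -4*R
o(c) = 17/(-3 + c) (o(c) = (-4*(-3) + 5)/(c - 3) = (12 + 5)/(-3 + c) = 17/(-3 + c))
Y = 18/5 (Y = (17/(-3 - 2) + 4)*6 = (17/(-5) + 4)*6 = (17*(-1/5) + 4)*6 = (-17/5 + 4)*6 = (3/5)*6 = 18/5 ≈ 3.6000)
(14*Y)*3 = (14*(18/5))*3 = (252/5)*3 = 756/5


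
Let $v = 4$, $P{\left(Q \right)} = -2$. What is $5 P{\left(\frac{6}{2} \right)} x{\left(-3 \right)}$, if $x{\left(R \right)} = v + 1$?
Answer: $-50$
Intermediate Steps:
$x{\left(R \right)} = 5$ ($x{\left(R \right)} = 4 + 1 = 5$)
$5 P{\left(\frac{6}{2} \right)} x{\left(-3 \right)} = 5 \left(-2\right) 5 = \left(-10\right) 5 = -50$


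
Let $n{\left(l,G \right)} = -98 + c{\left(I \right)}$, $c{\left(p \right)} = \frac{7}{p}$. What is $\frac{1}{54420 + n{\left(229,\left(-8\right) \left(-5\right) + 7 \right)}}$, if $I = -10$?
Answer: $\frac{10}{543213} \approx 1.8409 \cdot 10^{-5}$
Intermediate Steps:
$n{\left(l,G \right)} = - \frac{987}{10}$ ($n{\left(l,G \right)} = -98 + \frac{7}{-10} = -98 + 7 \left(- \frac{1}{10}\right) = -98 - \frac{7}{10} = - \frac{987}{10}$)
$\frac{1}{54420 + n{\left(229,\left(-8\right) \left(-5\right) + 7 \right)}} = \frac{1}{54420 - \frac{987}{10}} = \frac{1}{\frac{543213}{10}} = \frac{10}{543213}$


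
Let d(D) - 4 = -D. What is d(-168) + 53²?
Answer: 2981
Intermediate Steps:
d(D) = 4 - D
d(-168) + 53² = (4 - 1*(-168)) + 53² = (4 + 168) + 2809 = 172 + 2809 = 2981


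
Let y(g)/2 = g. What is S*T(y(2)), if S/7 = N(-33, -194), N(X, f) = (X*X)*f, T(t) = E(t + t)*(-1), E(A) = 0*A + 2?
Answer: 2957724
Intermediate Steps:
y(g) = 2*g
E(A) = 2 (E(A) = 0 + 2 = 2)
T(t) = -2 (T(t) = 2*(-1) = -2)
N(X, f) = f*X**2 (N(X, f) = X**2*f = f*X**2)
S = -1478862 (S = 7*(-194*(-33)**2) = 7*(-194*1089) = 7*(-211266) = -1478862)
S*T(y(2)) = -1478862*(-2) = 2957724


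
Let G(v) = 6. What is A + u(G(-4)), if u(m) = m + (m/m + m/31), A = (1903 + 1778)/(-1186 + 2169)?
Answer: 333320/30473 ≈ 10.938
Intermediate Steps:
A = 3681/983 ≈ 3.7447
u(m) = 1 + 32*m/31 (u(m) = m + (1 + m*(1/31)) = m + (1 + m/31) = 1 + 32*m/31)
A + u(G(-4)) = 3681/983 + (1 + (32/31)*6) = 3681/983 + (1 + 192/31) = 3681/983 + 223/31 = 333320/30473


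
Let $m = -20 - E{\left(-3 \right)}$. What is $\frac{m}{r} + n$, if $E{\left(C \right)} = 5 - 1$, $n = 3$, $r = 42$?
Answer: $\frac{17}{7} \approx 2.4286$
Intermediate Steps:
$E{\left(C \right)} = 4$ ($E{\left(C \right)} = 5 - 1 = 4$)
$m = -24$ ($m = -20 - 4 = -24$)
$\frac{m}{r} + n = \frac{1}{42} \left(-24\right) + 3 = - \frac{4}{7} + 3 = \frac{17}{7}$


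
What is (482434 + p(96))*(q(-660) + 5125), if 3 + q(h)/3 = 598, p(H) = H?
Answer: 3334282300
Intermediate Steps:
q(h) = 1785 (q(h) = -9 + 3*598 = -9 + 1794 = 1785)
(482434 + p(96))*(q(-660) + 5125) = (482434 + 96)*(1785 + 5125) = 482530*6910 = 3334282300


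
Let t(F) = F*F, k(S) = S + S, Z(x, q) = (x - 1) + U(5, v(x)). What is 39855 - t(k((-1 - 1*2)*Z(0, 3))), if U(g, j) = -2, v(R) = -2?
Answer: 39531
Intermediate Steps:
Z(x, q) = -3 + x (Z(x, q) = (x - 1) - 2 = (-1 + x) - 2 = -3 + x)
k(S) = 2*S
t(F) = F²
39855 - t(k((-1 - 1*2)*Z(0, 3))) = 39855 - (2*((-1 - 1*2)*(-3 + 0)))² = 39855 - (2*((-1 - 2)*(-3)))² = 39855 - (2*(-3*(-3)))² = 39855 - (2*9)² = 39855 - 1*18² = 39855 - 1*324 = 39855 - 324 = 39531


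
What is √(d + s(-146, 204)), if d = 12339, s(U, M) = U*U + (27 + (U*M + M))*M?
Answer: 23*I*√11333 ≈ 2448.5*I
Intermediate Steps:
s(U, M) = U² + M*(27 + M + M*U) (s(U, M) = U² + (27 + (M*U + M))*M = U² + (27 + (M + M*U))*M = U² + (27 + M + M*U)*M = U² + M*(27 + M + M*U))
√(d + s(-146, 204)) = √(12339 + (204² + (-146)² + 27*204 - 146*204²)) = √(12339 + (41616 + 21316 + 5508 - 146*41616)) = √(12339 + (41616 + 21316 + 5508 - 6075936)) = √(12339 - 6007496) = √(-5995157) = 23*I*√11333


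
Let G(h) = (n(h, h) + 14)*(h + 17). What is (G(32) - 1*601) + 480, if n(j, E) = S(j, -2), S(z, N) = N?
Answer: 467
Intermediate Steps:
n(j, E) = -2
G(h) = 204 + 12*h (G(h) = (-2 + 14)*(h + 17) = 12*(17 + h) = 204 + 12*h)
(G(32) - 1*601) + 480 = ((204 + 12*32) - 1*601) + 480 = ((204 + 384) - 601) + 480 = (588 - 601) + 480 = -13 + 480 = 467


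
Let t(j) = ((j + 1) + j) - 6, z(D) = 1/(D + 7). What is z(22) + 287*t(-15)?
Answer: -291304/29 ≈ -10045.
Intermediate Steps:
z(D) = 1/(7 + D)
t(j) = -5 + 2*j (t(j) = ((1 + j) + j) - 6 = (1 + 2*j) - 6 = -5 + 2*j)
z(22) + 287*t(-15) = 1/(7 + 22) + 287*(-5 + 2*(-15)) = 1/29 + 287*(-5 - 30) = 1/29 + 287*(-35) = 1/29 - 10045 = -291304/29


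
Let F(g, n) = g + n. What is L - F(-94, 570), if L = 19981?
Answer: 19505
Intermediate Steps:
L - F(-94, 570) = 19981 - (-94 + 570) = 19981 - 1*476 = 19981 - 476 = 19505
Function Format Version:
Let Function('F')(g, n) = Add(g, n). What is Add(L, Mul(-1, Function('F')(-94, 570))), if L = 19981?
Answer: 19505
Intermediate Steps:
Add(L, Mul(-1, Function('F')(-94, 570))) = Add(19981, Mul(-1, Add(-94, 570))) = Add(19981, Mul(-1, 476)) = Add(19981, -476) = 19505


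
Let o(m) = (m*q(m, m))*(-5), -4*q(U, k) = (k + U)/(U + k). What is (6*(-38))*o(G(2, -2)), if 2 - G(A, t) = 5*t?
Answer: -3420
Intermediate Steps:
G(A, t) = 2 - 5*t
q(U, k) = -¼ (q(U, k) = -(k + U)/(4*(U + k)) = -(U + k)/(4*(U + k)) = -¼*1 = -¼)
o(m) = 5*m/4 (o(m) = (m*(-¼))*(-5) = -m/4*(-5) = 5*m/4)
(6*(-38))*o(G(2, -2)) = (6*(-38))*(5*(2 - 5*(-2))/4) = -285*(2 + 10) = -285*12 = -228*15 = -3420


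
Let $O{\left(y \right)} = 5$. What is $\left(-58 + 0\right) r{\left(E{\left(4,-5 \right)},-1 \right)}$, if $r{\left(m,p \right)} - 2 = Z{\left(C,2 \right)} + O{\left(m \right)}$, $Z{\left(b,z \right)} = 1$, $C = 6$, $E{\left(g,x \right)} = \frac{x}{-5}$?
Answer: $-464$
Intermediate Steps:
$E{\left(g,x \right)} = - \frac{x}{5}$ ($E{\left(g,x \right)} = x \left(- \frac{1}{5}\right) = - \frac{x}{5}$)
$r{\left(m,p \right)} = 8$ ($r{\left(m,p \right)} = 2 + \left(1 + 5\right) = 2 + 6 = 8$)
$\left(-58 + 0\right) r{\left(E{\left(4,-5 \right)},-1 \right)} = \left(-58 + 0\right) 8 = \left(-58\right) 8 = -464$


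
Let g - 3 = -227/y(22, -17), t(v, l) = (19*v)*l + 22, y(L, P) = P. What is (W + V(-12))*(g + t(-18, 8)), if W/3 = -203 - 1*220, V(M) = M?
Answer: 58746660/17 ≈ 3.4557e+6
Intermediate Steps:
t(v, l) = 22 + 19*l*v (t(v, l) = 19*l*v + 22 = 22 + 19*l*v)
W = -1269 (W = 3*(-203 - 1*220) = 3*(-203 - 220) = 3*(-423) = -1269)
g = 278/17 (g = 3 - 227/(-17) = 3 - 227*(-1/17) = 3 + 227/17 = 278/17 ≈ 16.353)
(W + V(-12))*(g + t(-18, 8)) = (-1269 - 12)*(278/17 + (22 + 19*8*(-18))) = -1281*(278/17 + (22 - 2736)) = -1281*(278/17 - 2714) = -1281*(-45860/17) = 58746660/17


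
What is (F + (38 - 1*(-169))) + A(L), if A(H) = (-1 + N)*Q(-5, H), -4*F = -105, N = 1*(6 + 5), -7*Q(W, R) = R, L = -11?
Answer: 6971/28 ≈ 248.96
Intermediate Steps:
Q(W, R) = -R/7
N = 11 (N = 1*11 = 11)
F = 105/4 (F = -¼*(-105) = 105/4 ≈ 26.250)
A(H) = -10*H/7 (A(H) = (-1 + 11)*(-H/7) = 10*(-H/7) = -10*H/7)
(F + (38 - 1*(-169))) + A(L) = (105/4 + (38 - 1*(-169))) - 10/7*(-11) = (105/4 + (38 + 169)) + 110/7 = (105/4 + 207) + 110/7 = 933/4 + 110/7 = 6971/28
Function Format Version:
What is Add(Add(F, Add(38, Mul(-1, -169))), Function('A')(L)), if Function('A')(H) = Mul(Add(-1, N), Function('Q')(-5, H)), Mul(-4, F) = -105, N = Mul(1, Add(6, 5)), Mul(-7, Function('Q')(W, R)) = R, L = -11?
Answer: Rational(6971, 28) ≈ 248.96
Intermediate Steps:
Function('Q')(W, R) = Mul(Rational(-1, 7), R)
N = 11 (N = Mul(1, 11) = 11)
F = Rational(105, 4) (F = Mul(Rational(-1, 4), -105) = Rational(105, 4) ≈ 26.250)
Function('A')(H) = Mul(Rational(-10, 7), H) (Function('A')(H) = Mul(Add(-1, 11), Mul(Rational(-1, 7), H)) = Mul(10, Mul(Rational(-1, 7), H)) = Mul(Rational(-10, 7), H))
Add(Add(F, Add(38, Mul(-1, -169))), Function('A')(L)) = Add(Add(Rational(105, 4), Add(38, Mul(-1, -169))), Mul(Rational(-10, 7), -11)) = Add(Add(Rational(105, 4), Add(38, 169)), Rational(110, 7)) = Add(Add(Rational(105, 4), 207), Rational(110, 7)) = Add(Rational(933, 4), Rational(110, 7)) = Rational(6971, 28)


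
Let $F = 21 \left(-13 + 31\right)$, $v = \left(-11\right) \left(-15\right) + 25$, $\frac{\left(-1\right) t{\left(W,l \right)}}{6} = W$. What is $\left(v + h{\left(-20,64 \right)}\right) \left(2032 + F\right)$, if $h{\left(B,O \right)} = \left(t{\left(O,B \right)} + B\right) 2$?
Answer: $-1489380$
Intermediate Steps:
$t{\left(W,l \right)} = - 6 W$
$v = 190$ ($v = 165 + 25 = 190$)
$F = 378$ ($F = 21 \cdot 18 = 378$)
$h{\left(B,O \right)} = - 12 O + 2 B$ ($h{\left(B,O \right)} = \left(- 6 O + B\right) 2 = \left(B - 6 O\right) 2 = - 12 O + 2 B$)
$\left(v + h{\left(-20,64 \right)}\right) \left(2032 + F\right) = \left(190 + \left(\left(-12\right) 64 + 2 \left(-20\right)\right)\right) \left(2032 + 378\right) = \left(190 - 808\right) 2410 = \left(-618\right) 2410 = -1489380$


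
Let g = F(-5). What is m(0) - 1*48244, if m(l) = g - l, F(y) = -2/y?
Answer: -241218/5 ≈ -48244.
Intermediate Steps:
g = ⅖ (g = -2/(-5) = -2*(-⅕) = ⅖ ≈ 0.40000)
m(l) = ⅖ - l
m(0) - 1*48244 = (⅖ - 1*0) - 1*48244 = (⅖ + 0) - 48244 = ⅖ - 48244 = -241218/5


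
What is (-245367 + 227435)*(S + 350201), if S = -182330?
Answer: -3010262772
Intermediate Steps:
(-245367 + 227435)*(S + 350201) = (-245367 + 227435)*(-182330 + 350201) = -17932*167871 = -3010262772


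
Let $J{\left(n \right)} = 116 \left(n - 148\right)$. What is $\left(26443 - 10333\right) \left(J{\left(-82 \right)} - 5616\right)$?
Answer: $-520288560$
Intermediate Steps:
$J{\left(n \right)} = -17168 + 116 n$ ($J{\left(n \right)} = 116 \left(-148 + n\right) = -17168 + 116 n$)
$\left(26443 - 10333\right) \left(J{\left(-82 \right)} - 5616\right) = \left(26443 - 10333\right) \left(\left(-17168 + 116 \left(-82\right)\right) - 5616\right) = 16110 \left(\left(-17168 - 9512\right) - 5616\right) = 16110 \left(-26680 - 5616\right) = 16110 \left(-32296\right) = -520288560$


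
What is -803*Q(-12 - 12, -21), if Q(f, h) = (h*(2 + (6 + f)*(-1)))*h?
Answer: -7082460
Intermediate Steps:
Q(f, h) = h²*(-4 - f) (Q(f, h) = (h*(2 + (-6 - f)))*h = (h*(-4 - f))*h = h²*(-4 - f))
-803*Q(-12 - 12, -21) = -803*(-21)²*(-4 - (-12 - 12)) = -354123*(-4 - 1*(-24)) = -354123*(-4 + 24) = -354123*20 = -803*8820 = -7082460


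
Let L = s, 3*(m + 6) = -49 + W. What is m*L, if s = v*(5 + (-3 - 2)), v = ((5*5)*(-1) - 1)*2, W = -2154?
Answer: 0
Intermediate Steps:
v = -52 (v = (25*(-1) - 1)*2 = (-25 - 1)*2 = -26*2 = -52)
s = 0 (s = -52*(5 + (-3 - 2)) = -52*(5 - 5) = -52*0 = 0)
m = -2221/3 (m = -6 + (-49 - 2154)/3 = -6 + (⅓)*(-2203) = -6 - 2203/3 = -2221/3 ≈ -740.33)
L = 0
m*L = -2221/3*0 = 0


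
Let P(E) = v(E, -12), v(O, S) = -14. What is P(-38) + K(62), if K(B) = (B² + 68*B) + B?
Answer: 8108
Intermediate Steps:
P(E) = -14
K(B) = B² + 69*B
P(-38) + K(62) = -14 + 62*(69 + 62) = -14 + 62*131 = -14 + 8122 = 8108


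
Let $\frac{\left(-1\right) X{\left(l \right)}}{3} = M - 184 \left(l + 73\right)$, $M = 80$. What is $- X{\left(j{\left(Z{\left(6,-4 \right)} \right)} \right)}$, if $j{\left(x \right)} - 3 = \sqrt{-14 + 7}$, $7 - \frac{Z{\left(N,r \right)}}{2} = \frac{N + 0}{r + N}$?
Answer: $-41712 - 552 i \sqrt{7} \approx -41712.0 - 1460.5 i$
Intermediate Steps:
$Z{\left(N,r \right)} = 14 - \frac{2 N}{N + r}$ ($Z{\left(N,r \right)} = 14 - 2 \frac{N + 0}{r + N} = 14 - 2 \frac{N}{N + r} = 14 - \frac{2 N}{N + r}$)
$j{\left(x \right)} = 3 + i \sqrt{7}$ ($j{\left(x \right)} = 3 + \sqrt{-14 + 7} = 3 + \sqrt{-7} = 3 + i \sqrt{7}$)
$X{\left(l \right)} = 40056 + 552 l$ ($X{\left(l \right)} = - 3 \left(80 - 184 \left(l + 73\right)\right) = - 3 \left(80 - 184 \left(73 + l\right)\right) = - 3 \left(80 - \left(13432 + 184 l\right)\right) = - 3 \left(-13352 - 184 l\right) = 40056 + 552 l$)
$- X{\left(j{\left(Z{\left(6,-4 \right)} \right)} \right)} = - (40056 + 552 \left(3 + i \sqrt{7}\right)) = - (40056 + \left(1656 + 552 i \sqrt{7}\right)) = - (41712 + 552 i \sqrt{7}) = -41712 - 552 i \sqrt{7}$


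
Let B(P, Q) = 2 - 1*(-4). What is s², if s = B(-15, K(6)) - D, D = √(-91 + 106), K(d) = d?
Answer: (6 - √15)² ≈ 4.5242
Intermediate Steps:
B(P, Q) = 6 (B(P, Q) = 2 + 4 = 6)
D = √15 ≈ 3.8730
s = 6 - √15 ≈ 2.1270
s² = (6 - √15)²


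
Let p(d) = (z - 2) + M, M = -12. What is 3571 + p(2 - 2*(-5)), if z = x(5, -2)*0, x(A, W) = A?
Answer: 3557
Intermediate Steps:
z = 0 (z = 5*0 = 0)
p(d) = -14 (p(d) = (0 - 2) - 12 = -2 - 12 = -14)
3571 + p(2 - 2*(-5)) = 3571 - 14 = 3557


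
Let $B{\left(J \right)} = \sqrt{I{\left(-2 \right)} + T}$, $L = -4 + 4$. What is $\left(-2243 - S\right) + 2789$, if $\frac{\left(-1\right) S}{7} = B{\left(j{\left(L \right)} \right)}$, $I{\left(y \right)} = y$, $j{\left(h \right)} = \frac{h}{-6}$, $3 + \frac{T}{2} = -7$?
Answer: $546 + 7 i \sqrt{22} \approx 546.0 + 32.833 i$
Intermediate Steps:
$T = -20$ ($T = -6 + 2 \left(-7\right) = -6 - 14 = -20$)
$L = 0$
$j{\left(h \right)} = - \frac{h}{6}$ ($j{\left(h \right)} = h \left(- \frac{1}{6}\right) = - \frac{h}{6}$)
$B{\left(J \right)} = i \sqrt{22}$ ($B{\left(J \right)} = \sqrt{-2 - 20} = \sqrt{-22} = i \sqrt{22}$)
$S = - 7 i \sqrt{22} \approx - 32.833 i$
$\left(-2243 - S\right) + 2789 = \left(-2243 - - 7 i \sqrt{22}\right) + 2789 = \left(-2243 + 7 i \sqrt{22}\right) + 2789 = 546 + 7 i \sqrt{22}$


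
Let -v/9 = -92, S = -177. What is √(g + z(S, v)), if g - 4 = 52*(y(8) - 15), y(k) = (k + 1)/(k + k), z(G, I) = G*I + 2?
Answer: 3*I*√65467/2 ≈ 383.8*I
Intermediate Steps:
v = 828 (v = -9*(-92) = 828)
z(G, I) = 2 + G*I
y(k) = (1 + k)/(2*k) (y(k) = (1 + k)/((2*k)) = (1 + k)*(1/(2*k)) = (1 + k)/(2*k))
g = -2987/4 (g = 4 + 52*((½)*(1 + 8)/8 - 15) = 4 + 52*((½)*(⅛)*9 - 15) = 4 + 52*(9/16 - 15) = 4 + 52*(-231/16) = 4 - 3003/4 = -2987/4 ≈ -746.75)
√(g + z(S, v)) = √(-2987/4 + (2 - 177*828)) = √(-2987/4 + (2 - 146556)) = √(-2987/4 - 146554) = √(-589203/4) = 3*I*√65467/2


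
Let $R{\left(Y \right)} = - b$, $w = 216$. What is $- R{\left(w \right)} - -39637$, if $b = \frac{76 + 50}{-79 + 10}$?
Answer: $\frac{911609}{23} \approx 39635.0$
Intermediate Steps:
$b = - \frac{42}{23}$ ($b = \frac{126}{-69} = 126 \left(- \frac{1}{69}\right) = - \frac{42}{23} \approx -1.8261$)
$R{\left(Y \right)} = \frac{42}{23}$ ($R{\left(Y \right)} = \left(-1\right) \left(- \frac{42}{23}\right) = \frac{42}{23}$)
$- R{\left(w \right)} - -39637 = \left(-1\right) \frac{42}{23} - -39637 = - \frac{42}{23} + 39637 = \frac{911609}{23}$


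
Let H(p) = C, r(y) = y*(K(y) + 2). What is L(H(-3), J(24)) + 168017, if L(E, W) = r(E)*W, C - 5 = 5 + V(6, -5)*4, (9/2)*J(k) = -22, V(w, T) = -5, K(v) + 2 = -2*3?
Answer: 503171/3 ≈ 1.6772e+5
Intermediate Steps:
K(v) = -8 (K(v) = -2 - 2*3 = -2 - 6 = -8)
J(k) = -44/9 (J(k) = (2/9)*(-22) = -44/9)
C = -10 (C = 5 + (5 - 5*4) = 5 + (5 - 20) = 5 - 15 = -10)
r(y) = -6*y (r(y) = y*(-8 + 2) = y*(-6) = -6*y)
H(p) = -10
L(E, W) = -6*E*W (L(E, W) = (-6*E)*W = -6*E*W)
L(H(-3), J(24)) + 168017 = -6*(-10)*(-44/9) + 168017 = -880/3 + 168017 = 503171/3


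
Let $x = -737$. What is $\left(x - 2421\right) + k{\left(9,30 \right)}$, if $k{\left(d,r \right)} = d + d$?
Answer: $-3140$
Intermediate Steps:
$k{\left(d,r \right)} = 2 d$
$\left(x - 2421\right) + k{\left(9,30 \right)} = \left(-737 - 2421\right) + 2 \cdot 9 = \left(-737 - 2421\right) + 18 = -3158 + 18 = -3140$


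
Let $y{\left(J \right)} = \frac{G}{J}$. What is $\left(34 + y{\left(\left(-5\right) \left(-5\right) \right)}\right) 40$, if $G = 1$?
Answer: $\frac{6808}{5} \approx 1361.6$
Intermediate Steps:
$y{\left(J \right)} = \frac{1}{J}$ ($y{\left(J \right)} = 1 \frac{1}{J} = \frac{1}{J}$)
$\left(34 + y{\left(\left(-5\right) \left(-5\right) \right)}\right) 40 = \left(34 + \frac{1}{\left(-5\right) \left(-5\right)}\right) 40 = \left(34 + \frac{1}{25}\right) 40 = \frac{851}{25} \cdot 40 = \frac{6808}{5}$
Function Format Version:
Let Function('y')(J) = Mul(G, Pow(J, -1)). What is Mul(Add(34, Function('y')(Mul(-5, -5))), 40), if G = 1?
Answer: Rational(6808, 5) ≈ 1361.6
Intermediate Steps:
Function('y')(J) = Pow(J, -1) (Function('y')(J) = Mul(1, Pow(J, -1)) = Pow(J, -1))
Mul(Add(34, Function('y')(Mul(-5, -5))), 40) = Mul(Add(34, Pow(Mul(-5, -5), -1)), 40) = Mul(Add(34, Pow(25, -1)), 40) = Mul(Add(34, Rational(1, 25)), 40) = Mul(Rational(851, 25), 40) = Rational(6808, 5)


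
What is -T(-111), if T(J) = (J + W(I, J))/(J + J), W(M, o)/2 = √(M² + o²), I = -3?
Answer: -½ + √1370/37 ≈ 0.50037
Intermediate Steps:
W(M, o) = 2*√(M² + o²)
T(J) = (J + 2*√(9 + J²))/(2*J) (T(J) = (J + 2*√((-3)² + J²))/(J + J) = (J + 2*√(9 + J²))/((2*J)) = (J + 2*√(9 + J²))*(1/(2*J)) = (J + 2*√(9 + J²))/(2*J))
-T(-111) = -(√(9 + (-111)²) + (½)*(-111))/(-111) = -(-1)*(√(9 + 12321) - 111/2)/111 = -(-1)*(√12330 - 111/2)/111 = -(-1)*(3*√1370 - 111/2)/111 = -(-1)*(-111/2 + 3*√1370)/111 = -(½ - √1370/37) = -½ + √1370/37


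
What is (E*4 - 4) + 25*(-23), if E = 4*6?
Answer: -483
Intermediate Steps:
E = 24
(E*4 - 4) + 25*(-23) = (24*4 - 4) + 25*(-23) = (96 - 4) - 575 = 92 - 575 = -483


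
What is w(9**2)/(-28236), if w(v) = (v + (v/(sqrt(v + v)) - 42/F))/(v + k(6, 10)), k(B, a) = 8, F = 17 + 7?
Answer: -317/10052016 - 3*sqrt(2)/1675336 ≈ -3.4068e-5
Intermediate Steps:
F = 24
w(v) = (-7/4 + v + sqrt(2)*sqrt(v)/2)/(8 + v) (w(v) = (v + (v/(sqrt(v + v)) - 42/24))/(v + 8) = (v + (v/(sqrt(2*v)) - 42*1/24))/(8 + v) = (v + (v/((sqrt(2)*sqrt(v))) - 7/4))/(8 + v) = (v + (v*(sqrt(2)/(2*sqrt(v))) - 7/4))/(8 + v) = (v + (sqrt(2)*sqrt(v)/2 - 7/4))/(8 + v) = (v + (-7/4 + sqrt(2)*sqrt(v)/2))/(8 + v) = (-7/4 + v + sqrt(2)*sqrt(v)/2)/(8 + v))
w(9**2)/(-28236) = ((-7/4 + 9**2 + sqrt(2)*sqrt(9**2)/2)/(8 + 9**2))/(-28236) = ((-7/4 + 81 + sqrt(2)*sqrt(81)/2)/(8 + 81))*(-1/28236) = ((-7/4 + 81 + (1/2)*sqrt(2)*9)/89)*(-1/28236) = ((-7/4 + 81 + 9*sqrt(2)/2)/89)*(-1/28236) = ((317/4 + 9*sqrt(2)/2)/89)*(-1/28236) = (317/356 + 9*sqrt(2)/178)*(-1/28236) = -317/10052016 - 3*sqrt(2)/1675336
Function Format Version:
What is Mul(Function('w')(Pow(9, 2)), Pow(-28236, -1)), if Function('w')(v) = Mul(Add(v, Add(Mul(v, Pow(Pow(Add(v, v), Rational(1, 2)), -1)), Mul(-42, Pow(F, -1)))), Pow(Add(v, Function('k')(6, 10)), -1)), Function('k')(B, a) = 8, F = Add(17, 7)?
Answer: Add(Rational(-317, 10052016), Mul(Rational(-3, 1675336), Pow(2, Rational(1, 2)))) ≈ -3.4068e-5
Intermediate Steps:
F = 24
Function('w')(v) = Mul(Pow(Add(8, v), -1), Add(Rational(-7, 4), v, Mul(Rational(1, 2), Pow(2, Rational(1, 2)), Pow(v, Rational(1, 2))))) (Function('w')(v) = Mul(Add(v, Add(Mul(v, Pow(Pow(Add(v, v), Rational(1, 2)), -1)), Mul(-42, Pow(24, -1)))), Pow(Add(v, 8), -1)) = Mul(Add(v, Add(Mul(v, Pow(Pow(Mul(2, v), Rational(1, 2)), -1)), Mul(-42, Rational(1, 24)))), Pow(Add(8, v), -1)) = Mul(Add(v, Add(Mul(v, Pow(Mul(Pow(2, Rational(1, 2)), Pow(v, Rational(1, 2))), -1)), Rational(-7, 4))), Pow(Add(8, v), -1)) = Mul(Add(v, Add(Mul(v, Mul(Rational(1, 2), Pow(2, Rational(1, 2)), Pow(v, Rational(-1, 2)))), Rational(-7, 4))), Pow(Add(8, v), -1)) = Mul(Add(v, Add(Mul(Rational(1, 2), Pow(2, Rational(1, 2)), Pow(v, Rational(1, 2))), Rational(-7, 4))), Pow(Add(8, v), -1)) = Mul(Add(v, Add(Rational(-7, 4), Mul(Rational(1, 2), Pow(2, Rational(1, 2)), Pow(v, Rational(1, 2))))), Pow(Add(8, v), -1)) = Mul(Add(Rational(-7, 4), v, Mul(Rational(1, 2), Pow(2, Rational(1, 2)), Pow(v, Rational(1, 2)))), Pow(Add(8, v), -1)) = Mul(Pow(Add(8, v), -1), Add(Rational(-7, 4), v, Mul(Rational(1, 2), Pow(2, Rational(1, 2)), Pow(v, Rational(1, 2))))))
Mul(Function('w')(Pow(9, 2)), Pow(-28236, -1)) = Mul(Mul(Pow(Add(8, Pow(9, 2)), -1), Add(Rational(-7, 4), Pow(9, 2), Mul(Rational(1, 2), Pow(2, Rational(1, 2)), Pow(Pow(9, 2), Rational(1, 2))))), Pow(-28236, -1)) = Mul(Mul(Pow(Add(8, 81), -1), Add(Rational(-7, 4), 81, Mul(Rational(1, 2), Pow(2, Rational(1, 2)), Pow(81, Rational(1, 2))))), Rational(-1, 28236)) = Mul(Mul(Pow(89, -1), Add(Rational(-7, 4), 81, Mul(Rational(1, 2), Pow(2, Rational(1, 2)), 9))), Rational(-1, 28236)) = Mul(Mul(Rational(1, 89), Add(Rational(-7, 4), 81, Mul(Rational(9, 2), Pow(2, Rational(1, 2))))), Rational(-1, 28236)) = Mul(Mul(Rational(1, 89), Add(Rational(317, 4), Mul(Rational(9, 2), Pow(2, Rational(1, 2))))), Rational(-1, 28236)) = Mul(Add(Rational(317, 356), Mul(Rational(9, 178), Pow(2, Rational(1, 2)))), Rational(-1, 28236)) = Add(Rational(-317, 10052016), Mul(Rational(-3, 1675336), Pow(2, Rational(1, 2))))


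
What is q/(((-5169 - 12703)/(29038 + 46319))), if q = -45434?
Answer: 1711884969/8936 ≈ 1.9157e+5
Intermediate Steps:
q/(((-5169 - 12703)/(29038 + 46319))) = -45434*(29038 + 46319)/(-5169 - 12703) = -45434/((-17872/75357)) = -45434/((-17872*1/75357)) = -45434/(-17872/75357) = -45434*(-75357/17872) = 1711884969/8936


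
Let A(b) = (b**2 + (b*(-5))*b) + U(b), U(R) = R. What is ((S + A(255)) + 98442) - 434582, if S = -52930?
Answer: -648915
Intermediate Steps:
A(b) = b - 4*b**2 (A(b) = (b**2 + (b*(-5))*b) + b = (b**2 + (-5*b)*b) + b = (b**2 - 5*b**2) + b = -4*b**2 + b = b - 4*b**2)
((S + A(255)) + 98442) - 434582 = ((-52930 + 255*(1 - 4*255)) + 98442) - 434582 = ((-52930 + 255*(1 - 1020)) + 98442) - 434582 = ((-52930 + 255*(-1019)) + 98442) - 434582 = ((-52930 - 259845) + 98442) - 434582 = (-312775 + 98442) - 434582 = -214333 - 434582 = -648915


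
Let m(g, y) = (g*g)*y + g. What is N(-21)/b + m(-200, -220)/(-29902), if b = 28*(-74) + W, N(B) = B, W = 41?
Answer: 2978972357/10121827 ≈ 294.31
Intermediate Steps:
m(g, y) = g + y*g² (m(g, y) = g²*y + g = y*g² + g = g + y*g²)
b = -2031 (b = 28*(-74) + 41 = -2072 + 41 = -2031)
N(-21)/b + m(-200, -220)/(-29902) = -21/(-2031) - 200*(1 - 200*(-220))/(-29902) = -21*(-1/2031) - 200*(1 + 44000)*(-1/29902) = 7/677 - 200*44001*(-1/29902) = 7/677 - 8800200*(-1/29902) = 7/677 + 4400100/14951 = 2978972357/10121827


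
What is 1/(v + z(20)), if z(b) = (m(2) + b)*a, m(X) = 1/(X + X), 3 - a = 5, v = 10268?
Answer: 2/20455 ≈ 9.7776e-5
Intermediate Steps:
a = -2 (a = 3 - 1*5 = 3 - 5 = -2)
m(X) = 1/(2*X)
z(b) = -½ - 2*b (z(b) = ((½)/2 + b)*(-2) = ((½)*(½) + b)*(-2) = (¼ + b)*(-2) = -½ - 2*b)
1/(v + z(20)) = 1/(10268 + (-½ - 2*20)) = 1/(10268 + (-½ - 40)) = 1/(10268 - 81/2) = 1/(20455/2) = 2/20455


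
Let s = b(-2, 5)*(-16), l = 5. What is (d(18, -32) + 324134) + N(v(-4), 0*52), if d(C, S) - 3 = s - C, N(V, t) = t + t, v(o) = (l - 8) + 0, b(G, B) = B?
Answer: 324039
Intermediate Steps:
v(o) = -3 (v(o) = (5 - 8) + 0 = -3 + 0 = -3)
N(V, t) = 2*t
s = -80 (s = 5*(-16) = -80)
d(C, S) = -77 - C (d(C, S) = 3 + (-80 - C) = -77 - C)
(d(18, -32) + 324134) + N(v(-4), 0*52) = ((-77 - 1*18) + 324134) + 2*(0*52) = ((-77 - 18) + 324134) + 2*0 = (-95 + 324134) + 0 = 324039 + 0 = 324039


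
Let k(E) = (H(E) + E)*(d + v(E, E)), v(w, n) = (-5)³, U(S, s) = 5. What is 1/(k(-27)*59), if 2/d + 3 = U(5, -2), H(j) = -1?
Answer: 1/204848 ≈ 4.8817e-6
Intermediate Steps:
v(w, n) = -125
d = 1 (d = 2/(-3 + 5) = 2/2 = 2*(½) = 1)
k(E) = 124 - 124*E (k(E) = (-1 + E)*(1 - 125) = (-1 + E)*(-124) = 124 - 124*E)
1/(k(-27)*59) = 1/((124 - 124*(-27))*59) = 1/((124 + 3348)*59) = 1/(3472*59) = 1/204848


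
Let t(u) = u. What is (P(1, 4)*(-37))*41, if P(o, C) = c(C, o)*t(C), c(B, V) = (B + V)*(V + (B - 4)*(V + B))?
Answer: -30340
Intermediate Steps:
c(B, V) = (B + V)*(V + (-4 + B)*(B + V))
P(o, C) = C*(C**3 - 4*C**2 - 3*o**2 + C*o**2 - 7*C*o + 2*o*C**2) (P(o, C) = (C**3 - 4*C**2 - 3*o**2 + C*o**2 - 7*C*o + 2*o*C**2)*C = C*(C**3 - 4*C**2 - 3*o**2 + C*o**2 - 7*C*o + 2*o*C**2))
(P(1, 4)*(-37))*41 = ((4*(4**3 - 4*4**2 - 3*1**2 + 4*1**2 - 7*4*1 + 2*1*4**2))*(-37))*41 = ((4*(64 - 4*16 - 3*1 + 4*1 - 28 + 2*1*16))*(-37))*41 = ((4*(64 - 64 - 3 + 4 - 28 + 32))*(-37))*41 = ((4*5)*(-37))*41 = (20*(-37))*41 = -740*41 = -30340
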